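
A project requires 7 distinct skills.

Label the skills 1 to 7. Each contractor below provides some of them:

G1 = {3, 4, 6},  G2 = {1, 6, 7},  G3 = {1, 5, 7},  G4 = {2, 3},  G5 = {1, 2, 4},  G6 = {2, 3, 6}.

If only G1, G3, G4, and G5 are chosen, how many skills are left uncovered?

Union of G1, G3, G4, G5 = {1, 2, 3, 4, 5, 6, 7} — that's every skill, so 0 are uncovered.

0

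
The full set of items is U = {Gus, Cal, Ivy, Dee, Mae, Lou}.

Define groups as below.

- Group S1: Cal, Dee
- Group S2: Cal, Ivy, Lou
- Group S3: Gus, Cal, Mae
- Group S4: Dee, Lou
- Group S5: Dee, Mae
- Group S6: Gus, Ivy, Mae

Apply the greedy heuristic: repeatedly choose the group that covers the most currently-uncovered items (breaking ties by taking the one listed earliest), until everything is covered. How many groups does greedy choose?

3

Greedy: pick S2 (covers 3 new) → pick S3 (covers 2 new) → pick S1 (covers 1 new). Total picks: 3.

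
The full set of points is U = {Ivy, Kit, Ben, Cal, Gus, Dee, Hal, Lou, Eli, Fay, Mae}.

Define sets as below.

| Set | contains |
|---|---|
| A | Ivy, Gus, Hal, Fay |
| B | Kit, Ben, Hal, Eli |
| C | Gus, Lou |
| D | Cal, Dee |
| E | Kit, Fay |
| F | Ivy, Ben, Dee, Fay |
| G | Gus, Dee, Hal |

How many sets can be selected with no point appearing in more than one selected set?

3

B, C, D are pairwise disjoint (B={Kit,Ben,Hal,Eli}; C={Gus,Lou}; D={Cal,Dee}).
Every remaining set overlaps one of these, and no 4 of the listed sets are pairwise disjoint, so 3 is the maximum.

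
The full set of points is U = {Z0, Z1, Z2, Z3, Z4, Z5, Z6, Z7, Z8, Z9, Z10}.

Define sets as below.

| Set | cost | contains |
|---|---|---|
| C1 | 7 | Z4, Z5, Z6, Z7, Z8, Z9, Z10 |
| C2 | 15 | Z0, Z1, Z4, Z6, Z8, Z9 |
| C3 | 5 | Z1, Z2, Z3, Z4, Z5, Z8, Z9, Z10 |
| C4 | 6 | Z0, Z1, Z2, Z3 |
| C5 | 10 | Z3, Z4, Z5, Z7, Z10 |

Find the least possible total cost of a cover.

C1, C4 together cover every point (C1 ∪ C4 = {Z0, Z1, Z2, Z3, Z4, Z5, Z6, Z7, Z8, Z9, Z10}); total cost 7 + 6 = 13.
The greedy pick C3, C1, C4 costs 18; no covering selection beats 13.

13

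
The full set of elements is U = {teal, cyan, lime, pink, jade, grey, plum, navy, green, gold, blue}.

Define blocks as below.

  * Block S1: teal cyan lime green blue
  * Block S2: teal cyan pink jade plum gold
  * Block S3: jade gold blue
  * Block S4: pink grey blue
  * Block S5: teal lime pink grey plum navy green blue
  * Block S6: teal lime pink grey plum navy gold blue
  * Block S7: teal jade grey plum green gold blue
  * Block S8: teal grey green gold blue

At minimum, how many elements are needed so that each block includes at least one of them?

2

Take H = {teal, blue}. Each listed block contains at least one of these, so H is a hitting set of size 2.
No single element lies in every block, so at least 2 are needed and 2 is optimal.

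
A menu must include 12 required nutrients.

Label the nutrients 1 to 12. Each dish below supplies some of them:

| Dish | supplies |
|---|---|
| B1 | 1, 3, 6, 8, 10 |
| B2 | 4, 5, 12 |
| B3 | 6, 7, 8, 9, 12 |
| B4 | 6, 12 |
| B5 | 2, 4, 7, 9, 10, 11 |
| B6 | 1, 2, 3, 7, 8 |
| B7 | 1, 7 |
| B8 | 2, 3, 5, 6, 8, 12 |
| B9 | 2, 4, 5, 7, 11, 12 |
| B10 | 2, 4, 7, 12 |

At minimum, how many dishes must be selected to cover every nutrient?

B1 and B5 and B8 together: B1 ∪ B5 ∪ B8 = {1, 2, 3, 4, 5, 6, 7, 8, 9, 10, 11, 12} — every nutrient is covered.
No 2 of the 10 dishes cover everything (all 45 combinations miss at least one nutrient), so 3 is optimal.

3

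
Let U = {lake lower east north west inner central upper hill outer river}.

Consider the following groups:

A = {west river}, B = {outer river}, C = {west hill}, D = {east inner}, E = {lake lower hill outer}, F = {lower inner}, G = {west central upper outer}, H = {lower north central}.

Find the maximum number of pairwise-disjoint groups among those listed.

B, C, D, H are pairwise disjoint (B={outer,river}; C={west,hill}; D={east,inner}; H={lower,north,central}).
Every remaining group overlaps one of these, and no 5 of the listed groups are pairwise disjoint, so 4 is the maximum.

4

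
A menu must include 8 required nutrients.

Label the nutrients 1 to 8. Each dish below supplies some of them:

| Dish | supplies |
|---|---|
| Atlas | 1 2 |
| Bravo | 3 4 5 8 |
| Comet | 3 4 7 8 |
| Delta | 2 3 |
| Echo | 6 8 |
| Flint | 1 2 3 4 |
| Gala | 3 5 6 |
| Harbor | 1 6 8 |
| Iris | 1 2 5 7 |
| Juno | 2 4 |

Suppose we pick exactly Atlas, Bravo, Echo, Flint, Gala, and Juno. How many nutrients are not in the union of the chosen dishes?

Union of Atlas, Bravo, Echo, Flint, Gala, Juno = {1, 2, 3, 4, 5, 6, 8}.
Not covered: 7 — 1 nutrient.

1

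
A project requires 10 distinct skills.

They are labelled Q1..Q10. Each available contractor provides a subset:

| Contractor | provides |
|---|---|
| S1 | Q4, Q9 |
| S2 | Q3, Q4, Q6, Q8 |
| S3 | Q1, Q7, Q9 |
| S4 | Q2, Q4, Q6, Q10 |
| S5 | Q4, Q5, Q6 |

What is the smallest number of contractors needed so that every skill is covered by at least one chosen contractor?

Take {S2, S3, S4, S5}. Their union is {Q1, Q2, Q3, Q4, Q5, Q6, Q7, Q8, Q9, Q10}, which is all 10 skills.
Only S5 contains Q5, so S5 is forced; the remaining 7 skills need at least 3 more contractors (each remaining contractor adds at most 3) — so at least 4 contractors are needed, and 4 is optimal.

4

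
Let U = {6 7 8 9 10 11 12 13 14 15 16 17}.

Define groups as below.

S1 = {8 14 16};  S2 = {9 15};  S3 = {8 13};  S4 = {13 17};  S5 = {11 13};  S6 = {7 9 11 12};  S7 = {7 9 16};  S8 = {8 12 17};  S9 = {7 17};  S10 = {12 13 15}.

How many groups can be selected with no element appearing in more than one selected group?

4

S1, S2, S5, S9 are pairwise disjoint (S1={8,14,16}; S2={9,15}; S5={11,13}; S9={7,17}).
Every remaining group overlaps one of these, and no 5 of the listed groups are pairwise disjoint, so 4 is the maximum.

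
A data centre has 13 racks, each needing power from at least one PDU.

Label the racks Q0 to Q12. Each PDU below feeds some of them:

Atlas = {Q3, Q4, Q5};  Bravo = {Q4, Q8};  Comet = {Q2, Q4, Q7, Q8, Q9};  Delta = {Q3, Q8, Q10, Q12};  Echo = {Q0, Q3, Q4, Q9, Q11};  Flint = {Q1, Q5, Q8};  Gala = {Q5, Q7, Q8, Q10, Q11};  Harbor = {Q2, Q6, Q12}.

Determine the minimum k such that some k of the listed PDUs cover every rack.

Echo and Flint and Gala and Harbor together: Echo ∪ Flint ∪ Gala ∪ Harbor = {Q0, Q1, Q2, Q3, Q4, Q5, Q6, Q7, Q8, Q9, Q10, Q11, Q12} — every rack is covered.
No 3 of the 8 PDUs cover everything (all 56 combinations miss at least one rack), so 4 is optimal.

4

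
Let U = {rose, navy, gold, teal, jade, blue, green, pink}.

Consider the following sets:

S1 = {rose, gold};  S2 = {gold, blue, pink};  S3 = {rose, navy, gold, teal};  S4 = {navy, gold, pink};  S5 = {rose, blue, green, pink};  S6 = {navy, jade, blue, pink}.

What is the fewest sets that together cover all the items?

3

S3 and S5 and S6 together: S3 ∪ S5 ∪ S6 = {rose, navy, gold, teal, jade, blue, green, pink} — every item is covered.
Only S3 contains teal, so S3 is forced; the remaining 4 items need at least 2 more sets (each remaining set adds at most 3) — so at least 3 sets are needed, and 3 is optimal.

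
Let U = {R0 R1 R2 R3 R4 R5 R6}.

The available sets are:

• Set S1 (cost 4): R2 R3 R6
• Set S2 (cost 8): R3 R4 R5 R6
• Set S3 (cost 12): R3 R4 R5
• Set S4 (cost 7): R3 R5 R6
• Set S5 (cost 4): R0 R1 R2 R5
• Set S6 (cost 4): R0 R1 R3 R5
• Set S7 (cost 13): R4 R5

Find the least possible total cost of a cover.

S2, S5 together cover every point (S2 ∪ S5 = {R0, R1, R2, R3, R4, R5, R6}); total cost 8 + 4 = 12.
The greedy pick S5, S1, S2 costs 16; no covering selection beats 12.

12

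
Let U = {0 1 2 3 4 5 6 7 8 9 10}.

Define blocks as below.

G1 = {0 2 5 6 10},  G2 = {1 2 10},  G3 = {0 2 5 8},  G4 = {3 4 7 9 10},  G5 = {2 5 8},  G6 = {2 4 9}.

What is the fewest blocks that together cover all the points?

G1 and G2 and G3 and G4 together: G1 ∪ G2 ∪ G3 ∪ G4 = {0, 1, 2, 3, 4, 5, 6, 7, 8, 9, 10} — every point is covered.
No 3 of the 6 blocks cover everything (all 20 combinations miss at least one point), so 4 is optimal.

4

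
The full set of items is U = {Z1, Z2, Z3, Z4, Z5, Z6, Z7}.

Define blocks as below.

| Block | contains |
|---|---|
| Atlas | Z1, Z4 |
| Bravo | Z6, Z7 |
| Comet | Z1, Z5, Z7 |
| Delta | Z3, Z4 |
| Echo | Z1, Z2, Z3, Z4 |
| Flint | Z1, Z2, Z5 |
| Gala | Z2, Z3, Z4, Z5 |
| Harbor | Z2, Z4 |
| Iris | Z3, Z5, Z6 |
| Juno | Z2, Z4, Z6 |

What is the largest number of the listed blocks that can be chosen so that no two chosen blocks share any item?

Bravo, Delta, Flint are pairwise disjoint (Bravo={Z6,Z7}; Delta={Z3,Z4}; Flint={Z1,Z2,Z5}).
Every remaining block overlaps one of these, and no 4 of the listed blocks are pairwise disjoint, so 3 is the maximum.

3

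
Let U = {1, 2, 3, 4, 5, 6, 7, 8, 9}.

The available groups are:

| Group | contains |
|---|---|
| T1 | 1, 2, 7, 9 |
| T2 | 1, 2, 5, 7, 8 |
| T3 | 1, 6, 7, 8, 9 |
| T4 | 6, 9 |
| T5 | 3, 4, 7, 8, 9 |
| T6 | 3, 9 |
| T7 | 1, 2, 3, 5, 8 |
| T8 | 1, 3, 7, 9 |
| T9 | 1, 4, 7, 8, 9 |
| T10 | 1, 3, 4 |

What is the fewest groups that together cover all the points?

3

T3, T7, and T10 cover everything between them: the union {1, 2, 3, 4, 5, 6, 7, 8, 9} is all of U.
No 2 of the 10 groups cover everything (all 45 combinations miss at least one point), so 3 is optimal.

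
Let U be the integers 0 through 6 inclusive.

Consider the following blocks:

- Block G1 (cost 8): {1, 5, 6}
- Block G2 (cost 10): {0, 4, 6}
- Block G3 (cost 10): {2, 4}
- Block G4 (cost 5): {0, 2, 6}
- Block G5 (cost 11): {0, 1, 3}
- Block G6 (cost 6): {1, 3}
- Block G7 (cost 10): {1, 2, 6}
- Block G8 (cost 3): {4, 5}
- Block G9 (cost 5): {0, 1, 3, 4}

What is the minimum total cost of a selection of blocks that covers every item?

G4, G8, G9 together cover every item (G4 ∪ G8 ∪ G9 = {0, 1, 2, 3, 4, 5, 6}); total cost 5 + 3 + 5 = 13.
No covering selection has total cost below 13.

13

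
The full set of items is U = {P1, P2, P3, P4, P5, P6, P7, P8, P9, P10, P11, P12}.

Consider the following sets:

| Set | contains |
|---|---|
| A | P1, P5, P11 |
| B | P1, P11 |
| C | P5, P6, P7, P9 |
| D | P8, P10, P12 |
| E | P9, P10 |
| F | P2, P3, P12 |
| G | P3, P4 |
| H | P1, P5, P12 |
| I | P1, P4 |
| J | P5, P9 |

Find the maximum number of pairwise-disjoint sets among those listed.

B, C, D, G are pairwise disjoint (B={P1,P11}; C={P5,P6,P7,P9}; D={P8,P10,P12}; G={P3,P4}).
Every remaining set overlaps one of these, and no 5 of the listed sets are pairwise disjoint, so 4 is the maximum.

4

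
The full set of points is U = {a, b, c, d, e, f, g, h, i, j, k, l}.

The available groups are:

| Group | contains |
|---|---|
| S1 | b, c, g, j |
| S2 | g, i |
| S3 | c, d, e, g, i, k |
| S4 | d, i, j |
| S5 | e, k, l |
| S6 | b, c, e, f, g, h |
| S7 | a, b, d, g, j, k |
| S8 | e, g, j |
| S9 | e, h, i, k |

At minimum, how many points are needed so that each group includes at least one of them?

T = {e, g, j} meets every group (each contains at least one member of T), and |T| = 3.
No choice of 2 points meets every group, so 3 is the minimum.

3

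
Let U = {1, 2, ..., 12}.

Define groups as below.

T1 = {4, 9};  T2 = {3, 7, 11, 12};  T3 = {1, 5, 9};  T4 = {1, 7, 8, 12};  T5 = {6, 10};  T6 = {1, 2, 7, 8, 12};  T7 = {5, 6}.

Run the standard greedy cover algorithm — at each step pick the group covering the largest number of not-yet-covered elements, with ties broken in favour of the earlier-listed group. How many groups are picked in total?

5

Greedy: pick T6 (covers 5 new) → pick T1 (covers 2 new) → pick T2 (covers 2 new) → pick T5 (covers 2 new) → pick T3 (covers 1 new). Total picks: 5.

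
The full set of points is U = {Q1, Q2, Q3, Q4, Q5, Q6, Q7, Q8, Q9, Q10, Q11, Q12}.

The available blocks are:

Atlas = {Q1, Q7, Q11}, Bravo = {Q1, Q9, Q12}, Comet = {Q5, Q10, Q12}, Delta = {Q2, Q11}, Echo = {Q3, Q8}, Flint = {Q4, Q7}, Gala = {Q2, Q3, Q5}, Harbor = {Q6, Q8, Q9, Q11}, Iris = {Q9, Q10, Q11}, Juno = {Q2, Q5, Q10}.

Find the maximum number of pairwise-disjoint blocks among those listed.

Bravo, Delta, Echo, Flint are pairwise disjoint (Bravo={Q1,Q9,Q12}; Delta={Q2,Q11}; Echo={Q3,Q8}; Flint={Q4,Q7}).
Every remaining block overlaps one of these, and no 5 of the listed blocks are pairwise disjoint, so 4 is the maximum.

4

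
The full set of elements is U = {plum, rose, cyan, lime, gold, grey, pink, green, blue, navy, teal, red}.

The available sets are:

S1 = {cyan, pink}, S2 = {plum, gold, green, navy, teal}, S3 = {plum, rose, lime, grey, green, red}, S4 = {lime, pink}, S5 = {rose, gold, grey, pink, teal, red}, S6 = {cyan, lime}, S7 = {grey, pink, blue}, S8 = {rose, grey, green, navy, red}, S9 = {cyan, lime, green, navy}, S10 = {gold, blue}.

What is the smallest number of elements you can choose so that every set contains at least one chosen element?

4

The 4 elements {lime, gold, grey, pink} hit every set.
No choice of 3 elements meets every set, so 4 is the minimum.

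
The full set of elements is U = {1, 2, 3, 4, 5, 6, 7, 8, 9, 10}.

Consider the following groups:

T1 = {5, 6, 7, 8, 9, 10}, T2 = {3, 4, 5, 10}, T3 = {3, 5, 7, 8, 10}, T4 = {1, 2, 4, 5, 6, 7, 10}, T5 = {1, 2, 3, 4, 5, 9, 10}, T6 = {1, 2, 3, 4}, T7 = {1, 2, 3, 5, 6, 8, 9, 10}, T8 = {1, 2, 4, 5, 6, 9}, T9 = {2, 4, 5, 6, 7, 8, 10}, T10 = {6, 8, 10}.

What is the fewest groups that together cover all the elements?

Take {T1, T5}. Their union is {1, 2, 3, 4, 5, 6, 7, 8, 9, 10}, which is all 10 elements.
No single group has all 10 elements (the largest, T7, has 8), so 2 is optimal.

2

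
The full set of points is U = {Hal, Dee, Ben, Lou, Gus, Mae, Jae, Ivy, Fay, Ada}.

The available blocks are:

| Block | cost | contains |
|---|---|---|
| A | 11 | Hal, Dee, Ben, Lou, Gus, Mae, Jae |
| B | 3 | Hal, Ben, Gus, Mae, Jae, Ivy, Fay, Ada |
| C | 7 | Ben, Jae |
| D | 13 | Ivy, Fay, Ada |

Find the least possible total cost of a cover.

A, B together cover every point (A ∪ B = {Hal, Dee, Ben, Lou, Gus, Mae, Jae, Ivy, Fay, Ada}); total cost 11 + 3 = 14.
No covering selection has total cost below 14.

14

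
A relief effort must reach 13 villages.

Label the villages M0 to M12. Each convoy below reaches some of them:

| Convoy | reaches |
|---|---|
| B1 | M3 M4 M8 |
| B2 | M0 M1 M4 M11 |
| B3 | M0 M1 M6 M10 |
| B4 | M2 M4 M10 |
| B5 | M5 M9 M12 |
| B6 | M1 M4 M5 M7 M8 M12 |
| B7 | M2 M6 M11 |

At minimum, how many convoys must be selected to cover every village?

5

B1 and B3 and B5 and B6 and B7 together: B1 ∪ B3 ∪ B5 ∪ B6 ∪ B7 = {M0, M1, M2, M3, M4, M5, M6, M7, M8, M9, M10, M11, M12} — every village is covered.
No 4 of the 7 convoys cover everything (all 35 combinations miss at least one village), so 5 is optimal.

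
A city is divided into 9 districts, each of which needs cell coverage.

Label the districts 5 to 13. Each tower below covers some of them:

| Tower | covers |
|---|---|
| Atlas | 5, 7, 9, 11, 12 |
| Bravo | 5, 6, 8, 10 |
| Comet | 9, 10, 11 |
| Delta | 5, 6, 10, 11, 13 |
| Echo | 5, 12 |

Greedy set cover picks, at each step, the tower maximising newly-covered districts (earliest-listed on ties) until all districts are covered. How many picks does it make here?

Greedy: pick Atlas (covers 5 new) → pick Bravo (covers 3 new) → pick Delta (covers 1 new). Total picks: 3.

3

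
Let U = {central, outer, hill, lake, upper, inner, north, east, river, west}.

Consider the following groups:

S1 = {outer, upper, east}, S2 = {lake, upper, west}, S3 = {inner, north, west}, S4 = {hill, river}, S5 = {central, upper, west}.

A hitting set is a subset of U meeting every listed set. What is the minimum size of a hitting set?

3

The 3 items {east, river, west} hit every group.
The groups S1, S3, S4 are pairwise disjoint, so any hitting set needs a separate item for each — at least 3. Hence 3 is optimal.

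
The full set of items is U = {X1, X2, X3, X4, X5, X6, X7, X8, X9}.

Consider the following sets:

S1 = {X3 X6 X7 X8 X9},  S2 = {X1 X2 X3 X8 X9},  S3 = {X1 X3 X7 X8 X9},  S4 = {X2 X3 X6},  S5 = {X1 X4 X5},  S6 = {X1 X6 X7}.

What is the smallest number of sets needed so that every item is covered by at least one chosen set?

S3 and S4 and S5 together: S3 ∪ S4 ∪ S5 = {X1, X2, X3, X4, X5, X6, X7, X8, X9} — every item is covered.
Only S5 contains X4, so S5 is forced; the remaining 6 items need at least 2 more sets (each remaining set adds at most 5) — so at least 3 sets are needed, and 3 is optimal.

3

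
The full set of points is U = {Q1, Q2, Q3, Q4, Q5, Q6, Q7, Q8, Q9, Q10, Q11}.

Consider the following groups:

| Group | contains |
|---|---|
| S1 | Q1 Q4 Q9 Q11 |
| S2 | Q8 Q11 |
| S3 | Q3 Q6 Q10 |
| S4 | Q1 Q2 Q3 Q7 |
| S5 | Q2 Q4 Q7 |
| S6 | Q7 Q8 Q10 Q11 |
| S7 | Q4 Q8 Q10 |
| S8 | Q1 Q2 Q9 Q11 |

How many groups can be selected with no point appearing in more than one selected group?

S2, S3, S5 are pairwise disjoint (S2={Q8,Q11}; S3={Q3,Q6,Q10}; S5={Q2,Q4,Q7}).
Every remaining group overlaps one of these, and no 4 of the listed groups are pairwise disjoint, so 3 is the maximum.

3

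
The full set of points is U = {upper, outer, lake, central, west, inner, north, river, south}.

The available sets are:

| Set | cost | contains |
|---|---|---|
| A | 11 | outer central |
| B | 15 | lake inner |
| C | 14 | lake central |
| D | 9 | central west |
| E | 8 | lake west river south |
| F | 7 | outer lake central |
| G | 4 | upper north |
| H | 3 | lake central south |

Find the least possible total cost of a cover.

B, E, F, G together cover every point (B ∪ E ∪ F ∪ G = {upper, outer, lake, central, west, inner, north, river, south}); total cost 15 + 8 + 7 + 4 = 34.
The greedy pick H, G, E, F, B costs 37; no covering selection beats 34.

34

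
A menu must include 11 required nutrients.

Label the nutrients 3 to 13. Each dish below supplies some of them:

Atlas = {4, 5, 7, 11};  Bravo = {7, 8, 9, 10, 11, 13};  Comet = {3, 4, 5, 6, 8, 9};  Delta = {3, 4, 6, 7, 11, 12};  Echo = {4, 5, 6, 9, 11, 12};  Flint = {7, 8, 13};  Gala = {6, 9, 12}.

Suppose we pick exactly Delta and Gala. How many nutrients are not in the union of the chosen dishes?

Union of Delta, Gala = {3, 4, 6, 7, 9, 11, 12}.
Not covered: 5, 8, 10, 13 — 4 nutrients.

4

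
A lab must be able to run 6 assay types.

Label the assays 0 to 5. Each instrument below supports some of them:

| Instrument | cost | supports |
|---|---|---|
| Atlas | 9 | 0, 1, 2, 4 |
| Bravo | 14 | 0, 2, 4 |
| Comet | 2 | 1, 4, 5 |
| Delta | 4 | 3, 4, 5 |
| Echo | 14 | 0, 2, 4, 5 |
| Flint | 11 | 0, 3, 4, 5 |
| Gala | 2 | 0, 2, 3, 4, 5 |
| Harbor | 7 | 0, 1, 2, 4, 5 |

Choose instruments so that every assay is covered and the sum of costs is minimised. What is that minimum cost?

4

Comet, Gala together cover every assay (Comet ∪ Gala = {0, 1, 2, 3, 4, 5}); total cost 2 + 2 = 4.
No covering selection has total cost below 4.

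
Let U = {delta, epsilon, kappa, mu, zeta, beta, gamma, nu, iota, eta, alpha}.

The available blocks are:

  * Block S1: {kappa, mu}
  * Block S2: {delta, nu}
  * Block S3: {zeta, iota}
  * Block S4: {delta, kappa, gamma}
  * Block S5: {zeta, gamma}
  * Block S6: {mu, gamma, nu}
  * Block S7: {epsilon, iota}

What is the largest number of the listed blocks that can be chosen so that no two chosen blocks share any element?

4

S1, S2, S5, S7 are pairwise disjoint (S1={kappa,mu}; S2={delta,nu}; S5={zeta,gamma}; S7={epsilon,iota}).
Every remaining block overlaps one of these, and no 5 of the listed blocks are pairwise disjoint, so 4 is the maximum.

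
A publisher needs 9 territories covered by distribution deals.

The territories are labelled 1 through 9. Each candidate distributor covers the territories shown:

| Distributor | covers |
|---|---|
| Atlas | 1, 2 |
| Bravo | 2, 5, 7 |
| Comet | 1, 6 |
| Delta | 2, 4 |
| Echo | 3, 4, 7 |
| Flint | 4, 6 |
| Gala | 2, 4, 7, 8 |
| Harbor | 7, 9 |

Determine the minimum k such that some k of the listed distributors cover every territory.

5

Bravo and Comet and Echo and Gala and Harbor together: Bravo ∪ Comet ∪ Echo ∪ Gala ∪ Harbor = {1, 2, 3, 4, 5, 6, 7, 8, 9} — every territory is covered.
No 4 of the 8 distributors cover everything (all 70 combinations miss at least one territory), so 5 is optimal.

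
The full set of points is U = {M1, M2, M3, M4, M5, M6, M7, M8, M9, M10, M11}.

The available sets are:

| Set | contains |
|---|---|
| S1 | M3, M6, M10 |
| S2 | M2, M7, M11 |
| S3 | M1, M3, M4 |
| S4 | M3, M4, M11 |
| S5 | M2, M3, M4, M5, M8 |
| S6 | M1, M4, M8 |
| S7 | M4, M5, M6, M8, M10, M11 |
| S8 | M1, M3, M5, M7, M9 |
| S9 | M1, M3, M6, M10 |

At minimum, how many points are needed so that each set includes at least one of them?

H = {M4, M7, M10} meets every set (each contains at least one member of H), and |H| = 3.
The sets S1, S2, S6 are pairwise disjoint, so any hitting set needs a separate point for each — at least 3. Hence 3 is optimal.

3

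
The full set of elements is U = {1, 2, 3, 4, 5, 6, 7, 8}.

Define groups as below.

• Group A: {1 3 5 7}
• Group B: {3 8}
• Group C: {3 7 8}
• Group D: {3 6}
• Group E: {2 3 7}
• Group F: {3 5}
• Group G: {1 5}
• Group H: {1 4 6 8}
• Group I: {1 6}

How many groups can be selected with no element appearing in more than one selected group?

2

C, G are pairwise disjoint (C={3,7,8}; G={1,5}).
Every remaining group overlaps one of these, and no 3 of the listed groups are pairwise disjoint, so 2 is the maximum.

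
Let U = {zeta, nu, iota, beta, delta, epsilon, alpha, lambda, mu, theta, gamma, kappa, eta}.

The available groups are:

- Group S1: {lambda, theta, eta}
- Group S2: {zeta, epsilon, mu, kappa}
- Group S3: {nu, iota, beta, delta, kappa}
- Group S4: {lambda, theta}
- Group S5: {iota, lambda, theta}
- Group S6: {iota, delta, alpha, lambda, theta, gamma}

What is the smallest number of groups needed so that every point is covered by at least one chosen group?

4

S1, S2, S3, and S6 cover everything between them: the union {zeta, nu, iota, beta, delta, epsilon, alpha, lambda, mu, theta, gamma, kappa, eta} is all of U.
No 3 of the 6 groups cover everything (all 20 combinations miss at least one point), so 4 is optimal.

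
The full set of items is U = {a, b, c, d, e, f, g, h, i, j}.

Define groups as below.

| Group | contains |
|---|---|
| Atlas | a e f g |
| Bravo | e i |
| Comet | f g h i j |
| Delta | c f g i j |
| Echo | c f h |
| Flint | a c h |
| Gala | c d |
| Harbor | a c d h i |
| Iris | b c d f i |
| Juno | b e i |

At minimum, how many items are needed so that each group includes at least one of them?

T = {c, g, i} meets every group (each contains at least one member of T), and |T| = 3.
No choice of 2 items meets every group, so 3 is the minimum.

3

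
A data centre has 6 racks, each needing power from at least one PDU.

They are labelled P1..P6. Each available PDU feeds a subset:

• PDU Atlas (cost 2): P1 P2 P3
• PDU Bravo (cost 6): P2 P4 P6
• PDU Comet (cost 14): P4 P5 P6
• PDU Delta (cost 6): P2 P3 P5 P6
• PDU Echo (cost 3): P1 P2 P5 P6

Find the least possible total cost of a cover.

11

Atlas, Bravo, Echo together cover every rack (Atlas ∪ Bravo ∪ Echo = {P1, P2, P3, P4, P5, P6}); total cost 2 + 6 + 3 = 11.
No covering selection has total cost below 11.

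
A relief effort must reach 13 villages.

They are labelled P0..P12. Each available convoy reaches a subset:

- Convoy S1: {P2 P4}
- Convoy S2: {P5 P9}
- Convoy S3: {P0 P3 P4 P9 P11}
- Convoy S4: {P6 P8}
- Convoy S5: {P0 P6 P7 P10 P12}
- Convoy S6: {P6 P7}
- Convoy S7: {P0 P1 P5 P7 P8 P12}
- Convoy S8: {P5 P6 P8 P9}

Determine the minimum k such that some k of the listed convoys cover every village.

4

Take {S1, S3, S5, S7}. Their union is {P0, P1, P2, P3, P4, P5, P6, P7, P8, P9, P10, P11, P12}, which is all 13 villages.
No 3 of the 8 convoys cover everything (all 56 combinations miss at least one village), so 4 is optimal.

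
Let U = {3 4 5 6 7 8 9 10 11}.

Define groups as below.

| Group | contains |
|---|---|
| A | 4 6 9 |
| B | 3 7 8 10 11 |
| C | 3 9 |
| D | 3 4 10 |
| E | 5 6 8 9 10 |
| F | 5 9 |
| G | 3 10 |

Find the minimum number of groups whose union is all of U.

3

Take {A, B, E}. Their union is {3, 4, 5, 6, 7, 8, 9, 10, 11}, which is all 9 items.
Only B contains 7, so B is forced; the remaining 4 items need at least 2 more groups (each remaining group adds at most 3) — so at least 3 groups are needed, and 3 is optimal.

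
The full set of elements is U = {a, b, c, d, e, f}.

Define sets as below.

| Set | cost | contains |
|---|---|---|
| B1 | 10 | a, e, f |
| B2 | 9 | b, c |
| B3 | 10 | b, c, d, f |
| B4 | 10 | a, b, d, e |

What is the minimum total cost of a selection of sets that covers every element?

B1, B3 together cover every element (B1 ∪ B3 = {a, b, c, d, e, f}); total cost 10 + 10 = 20.
No covering selection has total cost below 20.

20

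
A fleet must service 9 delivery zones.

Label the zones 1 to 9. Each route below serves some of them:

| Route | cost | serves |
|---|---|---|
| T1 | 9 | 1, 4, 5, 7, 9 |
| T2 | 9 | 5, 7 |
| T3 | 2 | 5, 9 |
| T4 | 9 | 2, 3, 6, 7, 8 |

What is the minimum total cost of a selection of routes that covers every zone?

18

T1, T4 together cover every zone (T1 ∪ T4 = {1, 2, 3, 4, 5, 6, 7, 8, 9}); total cost 9 + 9 = 18.
The greedy pick T3, T4, T1 costs 20; no covering selection beats 18.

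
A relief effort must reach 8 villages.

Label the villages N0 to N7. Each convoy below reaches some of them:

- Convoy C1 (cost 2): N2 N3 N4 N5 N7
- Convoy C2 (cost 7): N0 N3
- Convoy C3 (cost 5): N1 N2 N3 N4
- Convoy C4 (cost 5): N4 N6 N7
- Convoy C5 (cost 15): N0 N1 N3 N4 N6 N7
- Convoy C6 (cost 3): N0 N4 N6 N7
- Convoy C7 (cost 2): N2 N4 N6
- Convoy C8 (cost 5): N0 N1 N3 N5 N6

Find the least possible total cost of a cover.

7

C1, C8 together cover every village (C1 ∪ C8 = {N0, N1, N2, N3, N4, N5, N6, N7}); total cost 2 + 5 = 7.
The greedy pick C1, C6, C3 costs 10; no covering selection beats 7.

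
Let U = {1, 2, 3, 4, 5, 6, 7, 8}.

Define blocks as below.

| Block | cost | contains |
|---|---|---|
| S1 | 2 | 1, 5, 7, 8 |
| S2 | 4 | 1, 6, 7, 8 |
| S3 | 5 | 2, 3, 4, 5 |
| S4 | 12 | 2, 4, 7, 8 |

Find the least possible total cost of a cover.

S2, S3 together cover every item (S2 ∪ S3 = {1, 2, 3, 4, 5, 6, 7, 8}); total cost 4 + 5 = 9.
The greedy pick S1, S3, S2 costs 11; no covering selection beats 9.

9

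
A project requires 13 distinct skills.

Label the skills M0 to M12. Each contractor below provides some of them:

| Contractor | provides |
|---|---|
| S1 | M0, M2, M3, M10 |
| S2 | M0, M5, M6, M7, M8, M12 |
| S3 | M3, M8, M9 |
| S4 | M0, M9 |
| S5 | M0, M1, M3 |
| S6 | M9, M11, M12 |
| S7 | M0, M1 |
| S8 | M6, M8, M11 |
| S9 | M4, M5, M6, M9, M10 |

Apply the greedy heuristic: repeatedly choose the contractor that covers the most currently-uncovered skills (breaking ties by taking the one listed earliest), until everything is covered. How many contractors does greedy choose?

Greedy: pick S2 (covers 6 new) → pick S1 (covers 3 new) → pick S6 (covers 2 new) → pick S5 (covers 1 new) → pick S9 (covers 1 new). Total picks: 5.

5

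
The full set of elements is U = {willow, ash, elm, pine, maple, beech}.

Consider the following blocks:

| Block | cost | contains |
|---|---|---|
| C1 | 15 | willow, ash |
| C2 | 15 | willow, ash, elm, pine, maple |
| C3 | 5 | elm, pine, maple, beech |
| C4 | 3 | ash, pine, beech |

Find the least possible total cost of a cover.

C2, C4 together cover every element (C2 ∪ C4 = {willow, ash, elm, pine, maple, beech}); total cost 15 + 3 = 18.
The greedy pick C4, C3, C1 costs 23; no covering selection beats 18.

18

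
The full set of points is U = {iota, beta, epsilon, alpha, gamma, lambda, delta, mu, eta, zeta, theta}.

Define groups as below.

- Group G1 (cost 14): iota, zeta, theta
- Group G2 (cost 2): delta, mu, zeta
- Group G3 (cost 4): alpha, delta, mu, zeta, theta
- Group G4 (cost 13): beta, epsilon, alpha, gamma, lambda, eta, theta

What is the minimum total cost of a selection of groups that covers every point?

G1, G2, G4 together cover every point (G1 ∪ G2 ∪ G4 = {iota, beta, epsilon, alpha, gamma, lambda, delta, mu, eta, zeta, theta}); total cost 14 + 2 + 13 = 29.
No covering selection has total cost below 29.

29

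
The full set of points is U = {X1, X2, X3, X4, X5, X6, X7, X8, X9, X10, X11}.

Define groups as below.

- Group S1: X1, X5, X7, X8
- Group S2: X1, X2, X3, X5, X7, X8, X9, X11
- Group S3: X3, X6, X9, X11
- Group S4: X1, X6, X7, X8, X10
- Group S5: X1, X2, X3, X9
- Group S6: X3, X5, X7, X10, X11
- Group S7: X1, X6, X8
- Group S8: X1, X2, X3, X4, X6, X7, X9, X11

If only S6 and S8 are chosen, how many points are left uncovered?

1

Union of S6, S8 = {X1, X2, X3, X4, X5, X6, X7, X9, X10, X11}.
Not covered: X8 — 1 point.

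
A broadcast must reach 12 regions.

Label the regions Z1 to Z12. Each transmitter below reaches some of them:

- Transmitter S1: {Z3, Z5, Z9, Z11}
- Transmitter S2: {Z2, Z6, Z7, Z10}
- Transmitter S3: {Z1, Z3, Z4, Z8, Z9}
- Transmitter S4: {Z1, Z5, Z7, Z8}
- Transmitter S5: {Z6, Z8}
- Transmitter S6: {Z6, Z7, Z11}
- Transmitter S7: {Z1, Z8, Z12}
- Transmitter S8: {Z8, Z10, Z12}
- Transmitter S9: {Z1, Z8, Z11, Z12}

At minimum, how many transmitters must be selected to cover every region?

4

S1 and S2 and S3 and S7 together: S1 ∪ S2 ∪ S3 ∪ S7 = {Z1, Z2, Z3, Z4, Z5, Z6, Z7, Z8, Z9, Z10, Z11, Z12} — every region is covered.
No 3 of the 9 transmitters cover everything (all 84 combinations miss at least one region), so 4 is optimal.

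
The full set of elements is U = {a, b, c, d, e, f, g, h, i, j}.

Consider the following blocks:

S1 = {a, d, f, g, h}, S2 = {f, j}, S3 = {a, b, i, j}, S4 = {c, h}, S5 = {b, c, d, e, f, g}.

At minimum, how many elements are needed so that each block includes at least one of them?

The 3 elements {a, c, f} hit every block.
No choice of 2 elements meets every block, so 3 is the minimum.

3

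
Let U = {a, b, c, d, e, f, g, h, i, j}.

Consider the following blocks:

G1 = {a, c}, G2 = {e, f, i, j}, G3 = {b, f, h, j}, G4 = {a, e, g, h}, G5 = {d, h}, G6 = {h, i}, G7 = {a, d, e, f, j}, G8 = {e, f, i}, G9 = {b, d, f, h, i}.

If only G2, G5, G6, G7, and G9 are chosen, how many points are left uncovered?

Union of G2, G5, G6, G7, G9 = {a, b, d, e, f, h, i, j}.
Not covered: c, g — 2 points.

2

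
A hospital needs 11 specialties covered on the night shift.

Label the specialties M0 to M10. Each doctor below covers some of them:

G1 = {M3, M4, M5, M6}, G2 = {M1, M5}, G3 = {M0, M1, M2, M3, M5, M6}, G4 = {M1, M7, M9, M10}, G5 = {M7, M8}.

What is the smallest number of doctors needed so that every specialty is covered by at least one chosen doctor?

Take {G1, G3, G4, G5}. Their union is {M0, M1, M2, M3, M4, M5, M6, M7, M8, M9, M10}, which is all 11 specialties.
No 3 of the 5 doctors cover everything (all 10 combinations miss at least one specialty), so 4 is optimal.

4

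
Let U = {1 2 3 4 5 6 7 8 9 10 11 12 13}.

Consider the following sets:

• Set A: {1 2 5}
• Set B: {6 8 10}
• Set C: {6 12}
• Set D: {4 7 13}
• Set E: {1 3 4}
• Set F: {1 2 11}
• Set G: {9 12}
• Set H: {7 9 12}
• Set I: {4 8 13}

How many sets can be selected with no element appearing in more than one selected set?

4

B, D, F, G are pairwise disjoint (B={6,8,10}; D={4,7,13}; F={1,2,11}; G={9,12}).
Every remaining set overlaps one of these, and no 5 of the listed sets are pairwise disjoint, so 4 is the maximum.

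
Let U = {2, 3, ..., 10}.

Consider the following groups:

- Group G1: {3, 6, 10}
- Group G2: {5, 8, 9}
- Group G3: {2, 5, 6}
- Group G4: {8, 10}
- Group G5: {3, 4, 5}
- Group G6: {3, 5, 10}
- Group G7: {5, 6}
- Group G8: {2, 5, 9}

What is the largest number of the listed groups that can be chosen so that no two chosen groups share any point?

G4, G7 are pairwise disjoint (G4={8,10}; G7={5,6}).
Every remaining group overlaps one of these, and no 3 of the listed groups are pairwise disjoint, so 2 is the maximum.

2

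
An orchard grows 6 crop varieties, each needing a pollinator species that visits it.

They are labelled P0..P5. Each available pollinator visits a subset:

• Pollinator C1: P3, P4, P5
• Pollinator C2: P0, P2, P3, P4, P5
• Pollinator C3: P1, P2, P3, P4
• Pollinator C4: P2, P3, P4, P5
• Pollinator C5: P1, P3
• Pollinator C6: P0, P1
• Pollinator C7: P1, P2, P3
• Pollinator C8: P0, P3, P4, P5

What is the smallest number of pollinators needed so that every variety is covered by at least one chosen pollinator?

C2 and C6 together: C2 ∪ C6 = {P0, P1, P2, P3, P4, P5} — every variety is covered.
No single pollinator has all 6 varieties (the largest, C2, has 5), so 2 is optimal.

2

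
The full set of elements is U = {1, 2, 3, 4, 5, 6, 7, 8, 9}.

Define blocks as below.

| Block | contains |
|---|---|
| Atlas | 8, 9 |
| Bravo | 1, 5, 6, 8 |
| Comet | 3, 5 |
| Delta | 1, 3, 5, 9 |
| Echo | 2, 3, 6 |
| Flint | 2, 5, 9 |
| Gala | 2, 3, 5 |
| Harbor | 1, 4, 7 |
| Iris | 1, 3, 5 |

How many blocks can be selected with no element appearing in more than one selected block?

Atlas, Echo, Harbor are pairwise disjoint (Atlas={8,9}; Echo={2,3,6}; Harbor={1,4,7}).
Every remaining block overlaps one of these, and no 4 of the listed blocks are pairwise disjoint, so 3 is the maximum.

3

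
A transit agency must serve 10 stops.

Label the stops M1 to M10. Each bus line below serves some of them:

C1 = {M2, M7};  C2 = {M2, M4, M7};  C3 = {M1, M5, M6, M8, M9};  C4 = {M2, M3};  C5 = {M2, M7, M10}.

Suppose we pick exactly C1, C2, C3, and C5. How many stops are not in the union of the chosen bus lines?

Union of C1, C2, C3, C5 = {M1, M2, M4, M5, M6, M7, M8, M9, M10}.
Not covered: M3 — 1 stop.

1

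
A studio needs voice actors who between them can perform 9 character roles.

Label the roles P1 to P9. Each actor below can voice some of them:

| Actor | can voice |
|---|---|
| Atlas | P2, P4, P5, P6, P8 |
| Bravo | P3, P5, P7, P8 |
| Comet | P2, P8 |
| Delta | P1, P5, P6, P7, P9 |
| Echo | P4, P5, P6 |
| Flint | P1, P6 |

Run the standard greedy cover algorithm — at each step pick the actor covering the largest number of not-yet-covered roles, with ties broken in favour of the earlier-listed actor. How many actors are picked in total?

Greedy: pick Atlas (covers 5 new) → pick Delta (covers 3 new) → pick Bravo (covers 1 new). Total picks: 3.

3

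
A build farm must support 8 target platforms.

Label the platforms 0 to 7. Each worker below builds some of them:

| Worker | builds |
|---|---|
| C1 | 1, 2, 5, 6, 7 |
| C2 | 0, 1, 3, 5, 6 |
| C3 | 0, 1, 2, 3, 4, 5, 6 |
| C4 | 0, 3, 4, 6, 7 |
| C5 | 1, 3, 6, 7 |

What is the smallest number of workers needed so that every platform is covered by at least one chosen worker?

2

C3 and C5 together: C3 ∪ C5 = {0, 1, 2, 3, 4, 5, 6, 7} — every platform is covered.
No single worker has all 8 platforms (the largest, C3, has 7), so 2 is optimal.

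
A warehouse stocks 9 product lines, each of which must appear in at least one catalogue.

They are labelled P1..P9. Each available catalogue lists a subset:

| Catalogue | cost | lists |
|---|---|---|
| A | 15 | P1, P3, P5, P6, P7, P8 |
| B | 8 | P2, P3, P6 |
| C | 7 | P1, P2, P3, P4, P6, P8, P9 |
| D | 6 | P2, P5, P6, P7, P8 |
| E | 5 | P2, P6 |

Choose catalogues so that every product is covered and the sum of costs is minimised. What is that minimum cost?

13

C, D together cover every product (C ∪ D = {P1, P2, P3, P4, P5, P6, P7, P8, P9}); total cost 7 + 6 = 13.
No covering selection has total cost below 13.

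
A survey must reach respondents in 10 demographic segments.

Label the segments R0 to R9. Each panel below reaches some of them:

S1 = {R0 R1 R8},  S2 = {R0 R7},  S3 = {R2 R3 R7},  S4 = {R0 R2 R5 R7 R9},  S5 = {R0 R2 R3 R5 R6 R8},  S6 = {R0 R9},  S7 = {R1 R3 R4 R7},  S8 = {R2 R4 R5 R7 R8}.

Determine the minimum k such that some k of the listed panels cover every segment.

3

S4 and S5 and S7 together: S4 ∪ S5 ∪ S7 = {R0, R1, R2, R3, R4, R5, R6, R7, R8, R9} — every segment is covered.
Only S5 contains R6, so S5 is forced; the remaining 4 segments need at least 2 more panels (each remaining panel adds at most 3) — so at least 3 panels are needed, and 3 is optimal.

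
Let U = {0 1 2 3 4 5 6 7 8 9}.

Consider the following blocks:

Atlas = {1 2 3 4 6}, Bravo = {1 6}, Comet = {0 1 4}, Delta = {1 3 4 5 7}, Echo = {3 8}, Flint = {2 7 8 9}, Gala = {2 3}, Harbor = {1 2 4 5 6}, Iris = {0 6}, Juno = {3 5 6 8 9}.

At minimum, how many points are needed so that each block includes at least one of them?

4

Take H = {1, 3, 6, 9}. Each listed block contains at least one of these, so H is a hitting set of size 4.
No choice of 3 points meets every block, so 4 is the minimum.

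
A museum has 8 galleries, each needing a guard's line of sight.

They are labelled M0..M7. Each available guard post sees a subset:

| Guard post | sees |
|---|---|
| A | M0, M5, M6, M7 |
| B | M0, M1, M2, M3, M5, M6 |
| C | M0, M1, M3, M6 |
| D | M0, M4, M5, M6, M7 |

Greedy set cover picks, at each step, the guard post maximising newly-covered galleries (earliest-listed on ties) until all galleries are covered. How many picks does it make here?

Greedy: pick B (covers 6 new) → pick D (covers 2 new). Total picks: 2.

2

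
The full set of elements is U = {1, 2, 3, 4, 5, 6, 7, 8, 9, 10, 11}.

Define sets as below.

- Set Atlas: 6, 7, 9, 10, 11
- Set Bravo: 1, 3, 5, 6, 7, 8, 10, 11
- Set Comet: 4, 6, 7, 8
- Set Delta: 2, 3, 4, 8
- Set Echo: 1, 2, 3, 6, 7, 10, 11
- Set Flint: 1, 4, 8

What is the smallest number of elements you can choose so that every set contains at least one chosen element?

2

H = {6, 8} meets every set (each contains at least one member of H), and |H| = 2.
The sets Atlas, Delta are pairwise disjoint, so any hitting set needs a separate element for each — at least 2. Hence 2 is optimal.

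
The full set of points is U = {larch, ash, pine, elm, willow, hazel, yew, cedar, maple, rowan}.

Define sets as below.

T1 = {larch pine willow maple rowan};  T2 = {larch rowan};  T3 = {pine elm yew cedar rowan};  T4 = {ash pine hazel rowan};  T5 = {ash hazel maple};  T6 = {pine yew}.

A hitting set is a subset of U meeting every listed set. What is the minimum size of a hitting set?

Take H = {yew, maple, rowan}. Each listed set contains at least one of these, so H is a hitting set of size 3.
The sets T2, T5, T6 are pairwise disjoint, so any hitting set needs a separate point for each — at least 3. Hence 3 is optimal.

3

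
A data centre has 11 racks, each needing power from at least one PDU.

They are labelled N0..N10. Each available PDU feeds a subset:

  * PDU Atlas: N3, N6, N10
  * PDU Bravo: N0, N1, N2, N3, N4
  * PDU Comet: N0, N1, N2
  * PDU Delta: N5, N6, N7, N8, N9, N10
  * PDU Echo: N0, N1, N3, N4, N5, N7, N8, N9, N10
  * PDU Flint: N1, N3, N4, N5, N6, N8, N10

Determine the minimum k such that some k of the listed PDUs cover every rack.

2

Take {Bravo, Delta}. Their union is {N0, N1, N2, N3, N4, N5, N6, N7, N8, N9, N10}, which is all 11 racks.
No single PDU has all 11 racks (the largest, Echo, has 9), so 2 is optimal.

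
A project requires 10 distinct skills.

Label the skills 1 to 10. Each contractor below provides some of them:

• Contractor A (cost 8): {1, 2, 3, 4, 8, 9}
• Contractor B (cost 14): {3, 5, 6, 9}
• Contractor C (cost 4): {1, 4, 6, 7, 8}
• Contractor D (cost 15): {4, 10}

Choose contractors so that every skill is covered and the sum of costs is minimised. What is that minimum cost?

41

A, B, C, D together cover every skill (A ∪ B ∪ C ∪ D = {1, 2, 3, 4, 5, 6, 7, 8, 9, 10}); total cost 8 + 14 + 4 + 15 = 41.
No covering selection has total cost below 41.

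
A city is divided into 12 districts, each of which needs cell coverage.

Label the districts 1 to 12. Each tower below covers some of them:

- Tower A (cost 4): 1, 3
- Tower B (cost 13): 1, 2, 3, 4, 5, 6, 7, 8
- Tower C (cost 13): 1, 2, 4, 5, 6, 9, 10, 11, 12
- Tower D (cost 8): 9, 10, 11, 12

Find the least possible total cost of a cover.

B, D together cover every district (B ∪ D = {1, 2, 3, 4, 5, 6, 7, 8, 9, 10, 11, 12}); total cost 13 + 8 = 21.
The greedy pick C, A, B costs 30; no covering selection beats 21.

21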